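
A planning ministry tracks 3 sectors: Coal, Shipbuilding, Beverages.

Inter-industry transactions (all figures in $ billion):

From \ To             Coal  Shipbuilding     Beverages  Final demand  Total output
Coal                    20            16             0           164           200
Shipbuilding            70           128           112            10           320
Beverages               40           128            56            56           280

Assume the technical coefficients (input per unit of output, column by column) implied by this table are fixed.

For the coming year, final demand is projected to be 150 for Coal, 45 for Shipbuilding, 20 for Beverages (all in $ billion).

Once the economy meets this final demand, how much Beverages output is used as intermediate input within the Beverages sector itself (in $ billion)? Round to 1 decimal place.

z_33 = 49.0

Technical coefficients a_ij = z_ij / X_j:
  a_11 = 20/200 = 0.10, a_21 = 70/200 = 0.35, a_31 = 40/200 = 0.20
  a_12 = 16/320 = 0.05, a_22 = 128/320 = 0.40, a_32 = 128/320 = 0.40
  a_13 = 0/280 = 0.00, a_23 = 112/280 = 0.40, a_33 = 56/280 = 0.20
I − A =
  [   0.90    -0.05     0.00]
  [  -0.35     0.60    -0.40]
  [  -0.20    -0.40     0.80]
Cofactors of I−A, C_ij = (−1)^(i+j)·(minor ij) (rows/columns in the sector order above):
  C_11 = (0.60)(0.80) − (-0.40)(-0.40) = 0.3200
  C_12 = −[(-0.35)(0.80) − (-0.40)(-0.20)] = 0.3600
  C_13 = (-0.35)(-0.40) − (0.60)(-0.20) = 0.2600
  C_21 = −[(-0.05)(0.80) − (0.00)(-0.40)] = 0.0400
  C_22 = (0.90)(0.80) − (0.00)(-0.20) = 0.7200
  C_23 = −[(0.90)(-0.40) − (-0.05)(-0.20)] = 0.3700
  C_31 = (-0.05)(-0.40) − (0.00)(0.60) = 0.0200
  C_32 = −[(0.90)(-0.40) − (0.00)(-0.35)] = 0.3600
  C_33 = (0.90)(0.60) − (-0.05)(-0.35) = 0.5225
det(I−A) = Σ_j (I−A)_1j·C_1j = (0.90)(0.3200) + (-0.05)(0.3600) + (0.00)(0.2600) = 0.2700
adj(I−A) = Cᵀ =
  [ 0.3200   0.0400   0.0200]
  [ 0.3600   0.7200   0.3600]
  [ 0.2600   0.3700   0.5225]
(I − A)⁻¹ = adj(I−A) / det(I−A) ≈
  [   1.1852     0.1481     0.0741]
  [   1.3333     2.6667     1.3333]
  [   0.9630     1.3704     1.9352]
First solve x = (I − A)⁻¹ d = adj(I−A)·d / det(I−A); in particular x_3 = (0.2600·150 + 0.3700·45 + 0.5225·20) / 0.2700 = 66.10 / 0.2700 ≈ 244.815.
Intermediate flow from 3 to 3: z_33 = a_33 · x_3 = 0.20 × 66.10 / 0.2700 = 13.22 / 0.2700 ≈ 49.0.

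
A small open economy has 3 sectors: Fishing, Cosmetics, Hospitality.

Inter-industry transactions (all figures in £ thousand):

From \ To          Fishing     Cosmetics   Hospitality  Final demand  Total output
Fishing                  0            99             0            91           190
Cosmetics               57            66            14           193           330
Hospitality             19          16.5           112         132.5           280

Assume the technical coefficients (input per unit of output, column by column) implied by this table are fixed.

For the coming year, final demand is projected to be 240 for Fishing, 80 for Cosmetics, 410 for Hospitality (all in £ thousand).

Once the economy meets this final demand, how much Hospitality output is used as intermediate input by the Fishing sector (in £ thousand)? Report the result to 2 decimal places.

z_HF = 32.03

Technical coefficients a_ij = z_ij / X_j:
  a_FF = 0/190 = 0.00, a_CF = 57/190 = 0.30, a_HF = 19/190 = 0.10
  a_FC = 99/330 = 0.30, a_CC = 66/330 = 0.20, a_HC = 16.5/330 = 0.05
  a_FH = 0/280 = 0.00, a_CH = 14/280 = 0.05, a_HH = 112/280 = 0.40
I − A =
  [   1.00    -0.30     0.00]
  [  -0.30     0.80    -0.05]
  [  -0.10    -0.05     0.60]
Cofactors of I−A, C_ij = (−1)^(i+j)·(minor ij) (rows/columns in the sector order above):
  C_11 = (0.80)(0.60) − (-0.05)(-0.05) = 0.4775
  C_12 = −[(-0.30)(0.60) − (-0.05)(-0.10)] = 0.1850
  C_13 = (-0.30)(-0.05) − (0.80)(-0.10) = 0.0950
  C_21 = −[(-0.30)(0.60) − (0.00)(-0.05)] = 0.1800
  C_22 = (1.00)(0.60) − (0.00)(-0.10) = 0.6000
  C_23 = −[(1.00)(-0.05) − (-0.30)(-0.10)] = 0.0800
  C_31 = (-0.30)(-0.05) − (0.00)(0.80) = 0.0150
  C_32 = −[(1.00)(-0.05) − (0.00)(-0.30)] = 0.0500
  C_33 = (1.00)(0.80) − (-0.30)(-0.30) = 0.7100
det(I−A) = Σ_j (I−A)_1j·C_1j = (1.00)(0.4775) + (-0.30)(0.1850) + (0.00)(0.0950) = 0.4220
adj(I−A) = Cᵀ =
  [ 0.4775   0.1800   0.0150]
  [ 0.1850   0.6000   0.0500]
  [ 0.0950   0.0800   0.7100]
(I − A)⁻¹ = adj(I−A) / det(I−A) ≈
  [   1.1315     0.4265     0.0355]
  [   0.4384     1.4218     0.1185]
  [   0.2251     0.1896     1.6825]
First solve x = (I − A)⁻¹ d = adj(I−A)·d / det(I−A); in particular x_F = (0.4775·240 + 0.1800·80 + 0.0150·410) / 0.4220 = 135.15 / 0.4220 ≈ 320.2607.
Intermediate flow from H to F: z_HF = a_HF · x_F = 0.10 × 135.15 / 0.4220 = 13.515 / 0.4220 ≈ 32.03.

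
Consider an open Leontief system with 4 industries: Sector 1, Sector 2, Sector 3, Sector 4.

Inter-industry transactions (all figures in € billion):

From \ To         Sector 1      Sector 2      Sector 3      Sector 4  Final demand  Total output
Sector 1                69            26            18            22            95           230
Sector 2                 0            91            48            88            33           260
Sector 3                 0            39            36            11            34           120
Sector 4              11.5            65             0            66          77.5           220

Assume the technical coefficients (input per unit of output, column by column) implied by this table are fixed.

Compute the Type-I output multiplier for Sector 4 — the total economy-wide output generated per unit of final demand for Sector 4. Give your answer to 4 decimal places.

m_4 = 4.6363

Technical coefficients a_ij = z_ij / X_j:
  a_11 = 69/230 = 0.30, a_21 = 0/230 = 0.00, a_31 = 0/230 = 0.00, a_41 = 11.5/230 = 0.05
  a_12 = 26/260 = 0.10, a_22 = 91/260 = 0.35, a_32 = 39/260 = 0.15, a_42 = 65/260 = 0.25
  a_13 = 18/120 = 0.15, a_23 = 48/120 = 0.40, a_33 = 36/120 = 0.30, a_43 = 0/120 = 0.00
  a_14 = 22/220 = 0.10, a_24 = 88/220 = 0.40, a_34 = 11/220 = 0.05, a_44 = 66/220 = 0.30
I − A =
  [   0.70    -0.10    -0.15    -0.10]
  [   0.00     0.65    -0.40    -0.40]
  [   0.00    -0.15     0.70    -0.05]
  [  -0.05    -0.25     0.00     0.70]
Compute the cofactors C_ij = (−1)^(i+j)·(3×3 minor ij) of I−A; the adjugate is their transpose:
adj(I−A) = Cᵀ =
  [ 0.201500   0.084125   0.091250   0.083375]
  [ 0.015000   0.339125   0.197000   0.210000]
  [ 0.004625   0.081750   0.243250   0.064750]
  [ 0.019750   0.127125   0.076875   0.276500]
det(I−A) = Σ_j (I−A)_1j·C_1j = (0.70)(0.201500) + (-0.10)(0.015000) + (-0.15)(0.004625) + (-0.10)(0.019750) = 0.13688125
(I − A)⁻¹ = adj(I−A) / det(I−A) ≈
  [   1.47208     0.61458     0.66664     0.60910]
  [   0.10958     2.47751     1.43920     1.53418]
  [   0.03379     0.59723     1.77709     0.47304]
  [   0.14429     0.92872     0.56162     2.02000]
The output multiplier for sector j is the column-j sum of the Leontief inverse (I − A)⁻¹ = adj(I−A) / det(I−A).
Column 4 of adj(I−A): (0.083375, 0.210000, 0.064750, 0.276500); det(I−A) = 0.13688125.
m_4 = (0.083375 + 0.210000 + 0.064750 + 0.276500) / 0.13688125 = 0.634625 / 0.13688125 ≈ 4.6363.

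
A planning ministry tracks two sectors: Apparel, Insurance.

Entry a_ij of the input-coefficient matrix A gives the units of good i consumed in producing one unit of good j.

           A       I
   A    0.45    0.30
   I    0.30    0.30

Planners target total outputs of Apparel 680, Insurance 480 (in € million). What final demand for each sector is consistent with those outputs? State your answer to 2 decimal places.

d_A = 230.00, d_I = 132.00

I − A =
  [   0.55    -0.30]
  [  -0.30     0.70]
d = (I − A) x:
  d_A = (+0.55)·680 + (-0.30)·480 = 230.00
  d_I = (-0.30)·680 + (+0.70)·480 = 132.00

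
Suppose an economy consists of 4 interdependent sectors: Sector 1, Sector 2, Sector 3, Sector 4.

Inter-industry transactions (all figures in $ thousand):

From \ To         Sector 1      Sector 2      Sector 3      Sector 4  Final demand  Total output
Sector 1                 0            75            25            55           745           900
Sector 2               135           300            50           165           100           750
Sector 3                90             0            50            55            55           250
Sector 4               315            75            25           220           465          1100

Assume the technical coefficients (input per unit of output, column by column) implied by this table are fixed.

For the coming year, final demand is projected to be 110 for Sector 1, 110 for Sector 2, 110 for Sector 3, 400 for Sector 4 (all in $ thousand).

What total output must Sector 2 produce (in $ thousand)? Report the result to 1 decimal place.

x_2 = 474.6

Technical coefficients a_ij = z_ij / X_j:
  a_11 = 0/900 = 0.00, a_21 = 135/900 = 0.15, a_31 = 90/900 = 0.10, a_41 = 315/900 = 0.35
  a_12 = 75/750 = 0.10, a_22 = 300/750 = 0.40, a_32 = 0/750 = 0.00, a_42 = 75/750 = 0.10
  a_13 = 25/250 = 0.10, a_23 = 50/250 = 0.20, a_33 = 50/250 = 0.20, a_43 = 25/250 = 0.10
  a_14 = 55/1100 = 0.05, a_24 = 165/1100 = 0.15, a_34 = 55/1100 = 0.05, a_44 = 220/1100 = 0.20
I − A =
  [   1.00    -0.10    -0.10    -0.05]
  [  -0.15     0.60    -0.20    -0.15]
  [  -0.10     0.00     0.80    -0.05]
  [  -0.35    -0.10    -0.10     0.80]
Compute the cofactors C_ij = (−1)^(i+j)·(3×3 minor ij) of I−A; the adjugate is their transpose:
adj(I−A) = Cᵀ =
  [ 0.36800   0.06800   0.06800   0.04000]
  [ 0.15825   0.61075   0.18950   0.13625]
  [ 0.05775   0.01525   0.43650   0.03375]
  [ 0.18800   0.10800   0.10800   0.46000]
det(I−A) = Σ_j (I−A)_1j·C_1j = (1.00)(0.36800) + (-0.10)(0.15825) + (-0.10)(0.05775) + (-0.05)(0.18800) = 0.3370
(I − A)⁻¹ = adj(I−A) / det(I−A) ≈
  [   1.0920     0.2018     0.2018     0.1187]
  [   0.4696     1.8123     0.5623     0.4043]
  [   0.1714     0.0453     1.2953     0.1001]
  [   0.5579     0.3205     0.3205     1.3650]
x = (I − A)⁻¹ d = adj(I−A)·d / det(I−A), with det(I−A) = 0.3370:
  x_1 = (0.36800·110 + 0.06800·110 + 0.06800·110 + 0.04000·400) / 0.3370 = 71.44 / 0.3370 ≈ 212.0
  x_2 = (0.15825·110 + 0.61075·110 + 0.18950·110 + 0.13625·400) / 0.3370 = 159.935 / 0.3370 ≈ 474.6
  x_3 = (0.05775·110 + 0.01525·110 + 0.43650·110 + 0.03375·400) / 0.3370 = 69.545 / 0.3370 ≈ 206.4
  x_4 = (0.18800·110 + 0.10800·110 + 0.10800·110 + 0.46000·400) / 0.3370 = 228.44 / 0.3370 ≈ 677.9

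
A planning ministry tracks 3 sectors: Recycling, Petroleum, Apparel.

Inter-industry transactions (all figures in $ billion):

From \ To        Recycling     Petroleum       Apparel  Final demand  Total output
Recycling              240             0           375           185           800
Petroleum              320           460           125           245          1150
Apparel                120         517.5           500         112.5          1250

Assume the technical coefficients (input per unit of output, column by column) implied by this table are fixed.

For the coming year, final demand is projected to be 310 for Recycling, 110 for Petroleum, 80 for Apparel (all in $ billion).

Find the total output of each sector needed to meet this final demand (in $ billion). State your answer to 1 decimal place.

Technical coefficients a_ij = z_ij / X_j:
  a_11 = 240/800 = 0.30, a_21 = 320/800 = 0.40, a_31 = 120/800 = 0.15
  a_12 = 0/1150 = 0.00, a_22 = 460/1150 = 0.40, a_32 = 517.5/1150 = 0.45
  a_13 = 375/1250 = 0.30, a_23 = 125/1250 = 0.10, a_33 = 500/1250 = 0.40
I − A =
  [   0.70     0.00    -0.30]
  [  -0.40     0.60    -0.10]
  [  -0.15    -0.45     0.60]
Cofactors of I−A, C_ij = (−1)^(i+j)·(minor ij) (rows/columns in the sector order above):
  C_11 = (0.60)(0.60) − (-0.10)(-0.45) = 0.3150
  C_12 = −[(-0.40)(0.60) − (-0.10)(-0.15)] = 0.2550
  C_13 = (-0.40)(-0.45) − (0.60)(-0.15) = 0.2700
  C_21 = −[(0.00)(0.60) − (-0.30)(-0.45)] = 0.1350
  C_22 = (0.70)(0.60) − (-0.30)(-0.15) = 0.3750
  C_23 = −[(0.70)(-0.45) − (0.00)(-0.15)] = 0.3150
  C_31 = (0.00)(-0.10) − (-0.30)(0.60) = 0.1800
  C_32 = −[(0.70)(-0.10) − (-0.30)(-0.40)] = 0.1900
  C_33 = (0.70)(0.60) − (0.00)(-0.40) = 0.4200
det(I−A) = Σ_j (I−A)_1j·C_1j = (0.70)(0.3150) + (0.00)(0.2550) + (-0.30)(0.2700) = 0.1395
adj(I−A) = Cᵀ =
  [ 0.3150   0.1350   0.1800]
  [ 0.2550   0.3750   0.1900]
  [ 0.2700   0.3150   0.4200]
(I − A)⁻¹ = adj(I−A) / det(I−A) ≈
  [   2.2581     0.9677     1.2903]
  [   1.8280     2.6882     1.3620]
  [   1.9355     2.2581     3.0108]
x = (I − A)⁻¹ d = adj(I−A)·d / det(I−A), with det(I−A) = 0.1395:
  x_1 = (0.3150·310 + 0.1350·110 + 0.1800·80) / 0.1395 = 126.90 / 0.1395 ≈ 909.7
  x_2 = (0.2550·310 + 0.3750·110 + 0.1900·80) / 0.1395 = 135.50 / 0.1395 ≈ 971.3
  x_3 = (0.2700·310 + 0.3150·110 + 0.4200·80) / 0.1395 = 151.95 / 0.1395 ≈ 1089.2

x_1 = 909.7, x_2 = 971.3, x_3 = 1089.2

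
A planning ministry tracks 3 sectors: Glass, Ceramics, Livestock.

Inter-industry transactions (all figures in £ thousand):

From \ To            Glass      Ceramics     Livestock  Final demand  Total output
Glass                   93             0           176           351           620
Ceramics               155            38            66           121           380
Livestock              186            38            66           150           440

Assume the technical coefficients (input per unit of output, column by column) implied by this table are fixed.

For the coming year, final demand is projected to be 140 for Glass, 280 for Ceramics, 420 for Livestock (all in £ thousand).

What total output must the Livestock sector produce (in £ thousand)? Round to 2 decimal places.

x_3 = 743.79

Technical coefficients a_ij = z_ij / X_j:
  a_11 = 93/620 = 0.15, a_21 = 155/620 = 0.25, a_31 = 186/620 = 0.30
  a_12 = 0/380 = 0.00, a_22 = 38/380 = 0.10, a_32 = 38/380 = 0.10
  a_13 = 176/440 = 0.40, a_23 = 66/440 = 0.15, a_33 = 66/440 = 0.15
I − A =
  [   0.85     0.00    -0.40]
  [  -0.25     0.90    -0.15]
  [  -0.30    -0.10     0.85]
Cofactors of I−A, C_ij = (−1)^(i+j)·(minor ij) (rows/columns in the sector order above):
  C_11 = (0.90)(0.85) − (-0.15)(-0.10) = 0.7500
  C_12 = −[(-0.25)(0.85) − (-0.15)(-0.30)] = 0.2575
  C_13 = (-0.25)(-0.10) − (0.90)(-0.30) = 0.2950
  C_21 = −[(0.00)(0.85) − (-0.40)(-0.10)] = 0.0400
  C_22 = (0.85)(0.85) − (-0.40)(-0.30) = 0.6025
  C_23 = −[(0.85)(-0.10) − (0.00)(-0.30)] = 0.0850
  C_31 = (0.00)(-0.15) − (-0.40)(0.90) = 0.3600
  C_32 = −[(0.85)(-0.15) − (-0.40)(-0.25)] = 0.2275
  C_33 = (0.85)(0.90) − (0.00)(-0.25) = 0.7650
det(I−A) = Σ_j (I−A)_1j·C_1j = (0.85)(0.7500) + (0.00)(0.2575) + (-0.40)(0.2950) = 0.5195
adj(I−A) = Cᵀ =
  [ 0.7500   0.0400   0.3600]
  [ 0.2575   0.6025   0.2275]
  [ 0.2950   0.0850   0.7650]
(I − A)⁻¹ = adj(I−A) / det(I−A) ≈
  [   1.4437     0.0770     0.6930]
  [   0.4957     1.1598     0.4379]
  [   0.5679     0.1636     1.4726]
x = (I − A)⁻¹ d = adj(I−A)·d / det(I−A), with det(I−A) = 0.5195:
  x_1 = (0.7500·140 + 0.0400·280 + 0.3600·420) / 0.5195 = 267.40 / 0.5195 ≈ 514.73
  x_2 = (0.2575·140 + 0.6025·280 + 0.2275·420) / 0.5195 = 300.30 / 0.5195 ≈ 578.06
  x_3 = (0.2950·140 + 0.0850·280 + 0.7650·420) / 0.5195 = 386.40 / 0.5195 ≈ 743.79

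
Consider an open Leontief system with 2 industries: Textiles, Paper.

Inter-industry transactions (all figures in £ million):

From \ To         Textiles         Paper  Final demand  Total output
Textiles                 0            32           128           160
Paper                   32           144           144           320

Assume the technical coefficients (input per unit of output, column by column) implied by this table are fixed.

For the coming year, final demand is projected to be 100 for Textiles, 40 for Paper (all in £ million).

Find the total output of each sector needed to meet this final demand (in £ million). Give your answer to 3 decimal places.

x_1 = 111.321, x_2 = 113.208

Technical coefficients a_ij = z_ij / X_j:
  a_11 = 0/160 = 0.00, a_21 = 32/160 = 0.20
  a_12 = 32/320 = 0.10, a_22 = 144/320 = 0.45
I − A =
  [   1.00    -0.10]
  [  -0.20     0.55]
det(I−A) = (1.00)(0.55) − (-0.10)(-0.20) = 0.5300
adj(I−A) = [[0.55, 0.10], [0.20, 1.00]]
(I − A)⁻¹ = adj(I−A) / det(I−A) ≈
  [   1.0377     0.1887]
  [   0.3774     1.8868]
x = (I − A)⁻¹ d = adj(I−A)·d / det(I−A), with det(I−A) = 0.5300:
  x_1 = (0.55·100 + 0.10·40) / 0.5300 = 59.00 / 0.5300 ≈ 111.321
  x_2 = (0.20·100 + 1.00·40) / 0.5300 = 60.00 / 0.5300 ≈ 113.208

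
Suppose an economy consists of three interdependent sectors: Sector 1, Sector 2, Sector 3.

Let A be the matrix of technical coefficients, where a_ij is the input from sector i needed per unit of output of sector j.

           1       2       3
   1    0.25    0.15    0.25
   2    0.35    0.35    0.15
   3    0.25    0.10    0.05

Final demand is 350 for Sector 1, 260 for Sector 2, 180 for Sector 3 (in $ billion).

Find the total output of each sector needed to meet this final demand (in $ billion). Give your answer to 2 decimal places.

I − A =
  [   0.75    -0.15    -0.25]
  [  -0.35     0.65    -0.15]
  [  -0.25    -0.10     0.95]
Cofactors of I−A, C_ij = (−1)^(i+j)·(minor ij) (rows/columns in the sector order above):
  C_11 = (0.65)(0.95) − (-0.15)(-0.10) = 0.6025
  C_12 = −[(-0.35)(0.95) − (-0.15)(-0.25)] = 0.3700
  C_13 = (-0.35)(-0.10) − (0.65)(-0.25) = 0.1975
  C_21 = −[(-0.15)(0.95) − (-0.25)(-0.10)] = 0.1675
  C_22 = (0.75)(0.95) − (-0.25)(-0.25) = 0.6500
  C_23 = −[(0.75)(-0.10) − (-0.15)(-0.25)] = 0.1125
  C_31 = (-0.15)(-0.15) − (-0.25)(0.65) = 0.1850
  C_32 = −[(0.75)(-0.15) − (-0.25)(-0.35)] = 0.2000
  C_33 = (0.75)(0.65) − (-0.15)(-0.35) = 0.4350
det(I−A) = Σ_j (I−A)_1j·C_1j = (0.75)(0.6025) + (-0.15)(0.3700) + (-0.25)(0.1975) = 0.3470
adj(I−A) = Cᵀ =
  [ 0.6025   0.1675   0.1850]
  [ 0.3700   0.6500   0.2000]
  [ 0.1975   0.1125   0.4350]
(I − A)⁻¹ = adj(I−A) / det(I−A) ≈
  [   1.7363     0.4827     0.5331]
  [   1.0663     1.8732     0.5764]
  [   0.5692     0.3242     1.2536]
x = (I − A)⁻¹ d = adj(I−A)·d / det(I−A), with det(I−A) = 0.3470:
  x_1 = (0.6025·350 + 0.1675·260 + 0.1850·180) / 0.3470 = 287.725 / 0.3470 ≈ 829.18
  x_2 = (0.3700·350 + 0.6500·260 + 0.2000·180) / 0.3470 = 334.50 / 0.3470 ≈ 963.98
  x_3 = (0.1975·350 + 0.1125·260 + 0.4350·180) / 0.3470 = 176.675 / 0.3470 ≈ 509.15

x_1 = 829.18, x_2 = 963.98, x_3 = 509.15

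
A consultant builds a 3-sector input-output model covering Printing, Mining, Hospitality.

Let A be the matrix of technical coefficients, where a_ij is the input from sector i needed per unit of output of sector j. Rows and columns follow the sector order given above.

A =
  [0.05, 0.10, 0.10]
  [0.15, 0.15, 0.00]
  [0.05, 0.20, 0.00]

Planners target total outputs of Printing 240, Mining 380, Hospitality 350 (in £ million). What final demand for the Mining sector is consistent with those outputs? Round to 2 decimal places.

I − A =
  [   0.95    -0.10    -0.10]
  [  -0.15     0.85     0.00]
  [  -0.05    -0.20     1.00]
d = (I − A) x:
  d_P = (+0.95)·240 + (-0.10)·380 + (-0.10)·350 = 155.00
  d_M = (-0.15)·240 + (+0.85)·380 + (+0.00)·350 = 287.00
  d_H = (-0.05)·240 + (-0.20)·380 + (+1.00)·350 = 262.00

d_M = 287.00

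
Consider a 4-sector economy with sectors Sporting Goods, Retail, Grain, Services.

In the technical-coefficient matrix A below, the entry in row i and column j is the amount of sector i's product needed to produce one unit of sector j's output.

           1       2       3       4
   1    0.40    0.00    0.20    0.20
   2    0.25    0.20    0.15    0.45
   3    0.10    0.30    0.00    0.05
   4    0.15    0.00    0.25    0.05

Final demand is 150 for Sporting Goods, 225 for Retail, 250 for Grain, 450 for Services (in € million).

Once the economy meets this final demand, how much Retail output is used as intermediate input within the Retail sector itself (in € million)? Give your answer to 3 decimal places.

I − A =
  [   0.60     0.00    -0.20    -0.20]
  [  -0.25     0.80    -0.15    -0.45]
  [  -0.10    -0.30     1.00    -0.05]
  [  -0.15     0.00    -0.25     0.95]
Compute the cofactors C_ij = (−1)^(i+j)·(3×3 minor ij) of I−A; the adjugate is their transpose:
adj(I−A) = Cᵀ =
  [ 0.6735   0.0720   0.1920   0.1860]
  [ 0.3285   0.5070   0.2220   0.3210]
  [ 0.1735   0.1620   0.4320   0.1360]
  [ 0.1520   0.0540   0.1440   0.4220]
det(I−A) = Σ_j (I−A)_1j·C_1j = (0.60)(0.6735) + (0.00)(0.3285) + (-0.20)(0.1735) + (-0.20)(0.1520) = 0.3390
(I − A)⁻¹ = adj(I−A) / det(I−A) ≈
  [   1.9867     0.2124     0.5664     0.5487]
  [   0.9690     1.4956     0.6549     0.9469]
  [   0.5118     0.4779     1.2743     0.4012]
  [   0.4484     0.1593     0.4248     1.2448]
First solve x = (I − A)⁻¹ d = adj(I−A)·d / det(I−A); in particular x_2 = (0.3285·150 + 0.5070·225 + 0.2220·250 + 0.3210·450) / 0.3390 = 363.30 / 0.3390 ≈ 1071.68142.
Intermediate flow from 2 to 2: z_22 = a_22 · x_2 = 0.20 × 363.30 / 0.3390 = 72.66 / 0.3390 ≈ 214.336.

z_22 = 214.336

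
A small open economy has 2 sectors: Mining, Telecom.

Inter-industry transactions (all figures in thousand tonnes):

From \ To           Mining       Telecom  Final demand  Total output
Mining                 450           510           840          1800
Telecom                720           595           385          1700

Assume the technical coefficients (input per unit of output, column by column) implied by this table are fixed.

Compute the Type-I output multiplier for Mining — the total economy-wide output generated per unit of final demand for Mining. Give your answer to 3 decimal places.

Technical coefficients a_ij = z_ij / X_j:
  a_11 = 450/1800 = 0.25, a_21 = 720/1800 = 0.40
  a_12 = 510/1700 = 0.30, a_22 = 595/1700 = 0.35
I − A =
  [   0.75    -0.30]
  [  -0.40     0.65]
det(I−A) = (0.75)(0.65) − (-0.30)(-0.40) = 0.3675
adj(I−A) = [[0.65, 0.30], [0.40, 0.75]]
(I − A)⁻¹ = adj(I−A) / det(I−A) ≈
  [   1.7687     0.8163]
  [   1.0884     2.0408]
The output multiplier for sector j is the column-j sum of the Leontief inverse (I − A)⁻¹ = adj(I−A) / det(I−A).
Column 1 of adj(I−A): (0.65, 0.40); det(I−A) = 0.3675.
m_1 = (0.65 + 0.40) / 0.3675 = 1.05 / 0.3675 ≈ 2.857.

m_1 = 2.857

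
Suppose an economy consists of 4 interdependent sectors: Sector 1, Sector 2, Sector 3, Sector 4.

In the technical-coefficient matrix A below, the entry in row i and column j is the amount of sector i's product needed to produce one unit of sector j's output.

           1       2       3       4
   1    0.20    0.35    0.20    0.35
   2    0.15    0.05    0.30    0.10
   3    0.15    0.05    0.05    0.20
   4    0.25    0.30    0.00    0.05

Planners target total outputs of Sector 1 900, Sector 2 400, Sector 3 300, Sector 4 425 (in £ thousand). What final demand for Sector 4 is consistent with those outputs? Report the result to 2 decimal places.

I − A =
  [   0.80    -0.35    -0.20    -0.35]
  [  -0.15     0.95    -0.30    -0.10]
  [  -0.15    -0.05     0.95    -0.20]
  [  -0.25    -0.30     0.00     0.95]
d = (I − A) x:
  d_1 = (+0.80)·900 + (-0.35)·400 + (-0.20)·300 + (-0.35)·425 = 371.25
  d_2 = (-0.15)·900 + (+0.95)·400 + (-0.30)·300 + (-0.10)·425 = 112.50
  d_3 = (-0.15)·900 + (-0.05)·400 + (+0.95)·300 + (-0.20)·425 = 45.00
  d_4 = (-0.25)·900 + (-0.30)·400 + (+0.00)·300 + (+0.95)·425 = 58.75

d_4 = 58.75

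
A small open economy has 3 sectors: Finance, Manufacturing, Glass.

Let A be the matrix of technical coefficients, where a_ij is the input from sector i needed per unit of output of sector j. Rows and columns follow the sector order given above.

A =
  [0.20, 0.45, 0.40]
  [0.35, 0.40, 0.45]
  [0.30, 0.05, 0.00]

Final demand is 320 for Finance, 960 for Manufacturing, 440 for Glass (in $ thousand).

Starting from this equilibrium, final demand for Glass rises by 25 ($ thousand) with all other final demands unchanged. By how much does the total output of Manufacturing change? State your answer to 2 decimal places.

Δx_M = 75.87

I − A =
  [   0.80    -0.45    -0.40]
  [  -0.35     0.60    -0.45]
  [  -0.30    -0.05     1.00]
Cofactors of I−A, C_ij = (−1)^(i+j)·(minor ij) (rows/columns in the sector order above):
  C_11 = (0.60)(1.00) − (-0.45)(-0.05) = 0.5775
  C_12 = −[(-0.35)(1.00) − (-0.45)(-0.30)] = 0.4850
  C_13 = (-0.35)(-0.05) − (0.60)(-0.30) = 0.1975
  C_21 = −[(-0.45)(1.00) − (-0.40)(-0.05)] = 0.4700
  C_22 = (0.80)(1.00) − (-0.40)(-0.30) = 0.6800
  C_23 = −[(0.80)(-0.05) − (-0.45)(-0.30)] = 0.1750
  C_31 = (-0.45)(-0.45) − (-0.40)(0.60) = 0.4425
  C_32 = −[(0.80)(-0.45) − (-0.40)(-0.35)] = 0.5000
  C_33 = (0.80)(0.60) − (-0.45)(-0.35) = 0.3225
det(I−A) = Σ_j (I−A)_1j·C_1j = (0.80)(0.5775) + (-0.45)(0.4850) + (-0.40)(0.1975) = 0.16475
adj(I−A) = Cᵀ =
  [ 0.5775   0.4700   0.4425]
  [ 0.4850   0.6800   0.5000]
  [ 0.1975   0.1750   0.3225]
(I − A)⁻¹ = adj(I−A) / det(I−A) ≈
  [   3.5053     2.8528     2.6859]
  [   2.9439     4.1275     3.0349]
  [   1.1988     1.0622     1.9575]
Δx = (I − A)⁻¹ Δd with Δd having +25 in the Glass component and 0 elsewhere.
So Δx_M = L_MG · (+25), where L_MG = adj(I−A)_MG / det(I−A) = 0.5000 / 0.16475.
Δx_M = 0.5000 × (+25) / 0.16475 = 12.50 / 0.16475 ≈ 75.87.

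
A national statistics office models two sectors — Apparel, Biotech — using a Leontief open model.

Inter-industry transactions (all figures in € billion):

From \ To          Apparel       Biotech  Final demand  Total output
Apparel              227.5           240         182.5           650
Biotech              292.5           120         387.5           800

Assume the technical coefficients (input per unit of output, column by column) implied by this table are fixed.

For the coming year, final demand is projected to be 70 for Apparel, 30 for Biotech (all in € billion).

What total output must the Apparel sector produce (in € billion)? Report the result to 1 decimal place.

Technical coefficients a_ij = z_ij / X_j:
  a_11 = 227.5/650 = 0.35, a_21 = 292.5/650 = 0.45
  a_12 = 240/800 = 0.30, a_22 = 120/800 = 0.15
I − A =
  [   0.65    -0.30]
  [  -0.45     0.85]
det(I−A) = (0.65)(0.85) − (-0.30)(-0.45) = 0.4175
adj(I−A) = [[0.85, 0.30], [0.45, 0.65]]
(I − A)⁻¹ = adj(I−A) / det(I−A) ≈
  [   2.0359     0.7186]
  [   1.0778     1.5569]
x = (I − A)⁻¹ d = adj(I−A)·d / det(I−A), with det(I−A) = 0.4175:
  x_1 = (0.85·70 + 0.30·30) / 0.4175 = 68.50 / 0.4175 ≈ 164.1
  x_2 = (0.45·70 + 0.65·30) / 0.4175 = 51.00 / 0.4175 ≈ 122.2

x_1 = 164.1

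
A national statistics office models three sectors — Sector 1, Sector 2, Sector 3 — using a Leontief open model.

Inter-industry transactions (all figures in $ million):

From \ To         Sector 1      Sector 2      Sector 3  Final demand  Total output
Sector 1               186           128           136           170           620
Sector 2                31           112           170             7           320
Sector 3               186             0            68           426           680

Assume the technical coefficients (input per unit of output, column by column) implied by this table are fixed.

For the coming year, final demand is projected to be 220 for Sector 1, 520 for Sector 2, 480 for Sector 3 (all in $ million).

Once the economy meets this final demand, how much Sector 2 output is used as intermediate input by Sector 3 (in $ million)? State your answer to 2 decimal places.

z_23 = 243.49

Technical coefficients a_ij = z_ij / X_j:
  a_11 = 186/620 = 0.30, a_21 = 31/620 = 0.05, a_31 = 186/620 = 0.30
  a_12 = 128/320 = 0.40, a_22 = 112/320 = 0.35, a_32 = 0/320 = 0.00
  a_13 = 136/680 = 0.20, a_23 = 170/680 = 0.25, a_33 = 68/680 = 0.10
I − A =
  [   0.70    -0.40    -0.20]
  [  -0.05     0.65    -0.25]
  [  -0.30     0.00     0.90]
Cofactors of I−A, C_ij = (−1)^(i+j)·(minor ij) (rows/columns in the sector order above):
  C_11 = (0.65)(0.90) − (-0.25)(0.00) = 0.5850
  C_12 = −[(-0.05)(0.90) − (-0.25)(-0.30)] = 0.1200
  C_13 = (-0.05)(0.00) − (0.65)(-0.30) = 0.1950
  C_21 = −[(-0.40)(0.90) − (-0.20)(0.00)] = 0.3600
  C_22 = (0.70)(0.90) − (-0.20)(-0.30) = 0.5700
  C_23 = −[(0.70)(0.00) − (-0.40)(-0.30)] = 0.1200
  C_31 = (-0.40)(-0.25) − (-0.20)(0.65) = 0.2300
  C_32 = −[(0.70)(-0.25) − (-0.20)(-0.05)] = 0.1850
  C_33 = (0.70)(0.65) − (-0.40)(-0.05) = 0.4350
det(I−A) = Σ_j (I−A)_1j·C_1j = (0.70)(0.5850) + (-0.40)(0.1200) + (-0.20)(0.1950) = 0.3225
adj(I−A) = Cᵀ =
  [ 0.5850   0.3600   0.2300]
  [ 0.1200   0.5700   0.1850]
  [ 0.1950   0.1200   0.4350]
(I − A)⁻¹ = adj(I−A) / det(I−A) ≈
  [   1.8140     1.1163     0.7132]
  [   0.3721     1.7674     0.5736]
  [   0.6047     0.3721     1.3488]
First solve x = (I − A)⁻¹ d = adj(I−A)·d / det(I−A); in particular x_3 = (0.1950·220 + 0.1200·520 + 0.4350·480) / 0.3225 = 314.10 / 0.3225 ≈ 973.9535.
Intermediate flow from 2 to 3: z_23 = a_23 · x_3 = 0.25 × 314.10 / 0.3225 = 78.525 / 0.3225 ≈ 243.49.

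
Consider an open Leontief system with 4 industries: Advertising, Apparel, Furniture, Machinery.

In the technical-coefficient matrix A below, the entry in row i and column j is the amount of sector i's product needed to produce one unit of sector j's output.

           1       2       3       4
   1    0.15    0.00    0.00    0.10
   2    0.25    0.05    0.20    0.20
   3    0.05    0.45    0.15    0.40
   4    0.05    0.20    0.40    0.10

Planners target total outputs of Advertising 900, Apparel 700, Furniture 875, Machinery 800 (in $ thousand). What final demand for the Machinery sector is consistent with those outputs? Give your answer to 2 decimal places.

d_4 = 185.00

I − A =
  [   0.85     0.00     0.00    -0.10]
  [  -0.25     0.95    -0.20    -0.20]
  [  -0.05    -0.45     0.85    -0.40]
  [  -0.05    -0.20    -0.40     0.90]
d = (I − A) x:
  d_1 = (+0.85)·900 + (+0.00)·700 + (+0.00)·875 + (-0.10)·800 = 685.00
  d_2 = (-0.25)·900 + (+0.95)·700 + (-0.20)·875 + (-0.20)·800 = 105.00
  d_3 = (-0.05)·900 + (-0.45)·700 + (+0.85)·875 + (-0.40)·800 = 63.75
  d_4 = (-0.05)·900 + (-0.20)·700 + (-0.40)·875 + (+0.90)·800 = 185.00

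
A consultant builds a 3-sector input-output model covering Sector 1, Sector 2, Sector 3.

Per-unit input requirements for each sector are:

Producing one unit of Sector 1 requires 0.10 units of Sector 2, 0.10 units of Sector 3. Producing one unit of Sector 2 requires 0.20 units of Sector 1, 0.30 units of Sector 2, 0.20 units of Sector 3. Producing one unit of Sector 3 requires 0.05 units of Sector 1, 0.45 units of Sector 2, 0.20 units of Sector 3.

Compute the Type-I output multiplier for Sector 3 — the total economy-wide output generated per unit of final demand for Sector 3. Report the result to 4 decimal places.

m_3 = 2.8604

I − A =
  [   1.00    -0.20    -0.05]
  [  -0.10     0.70    -0.45]
  [  -0.10    -0.20     0.80]
Cofactors of I−A, C_ij = (−1)^(i+j)·(minor ij) (rows/columns in the sector order above):
  C_11 = (0.70)(0.80) − (-0.45)(-0.20) = 0.4700
  C_12 = −[(-0.10)(0.80) − (-0.45)(-0.10)] = 0.1250
  C_13 = (-0.10)(-0.20) − (0.70)(-0.10) = 0.0900
  C_21 = −[(-0.20)(0.80) − (-0.05)(-0.20)] = 0.1700
  C_22 = (1.00)(0.80) − (-0.05)(-0.10) = 0.7950
  C_23 = −[(1.00)(-0.20) − (-0.20)(-0.10)] = 0.2200
  C_31 = (-0.20)(-0.45) − (-0.05)(0.70) = 0.1250
  C_32 = −[(1.00)(-0.45) − (-0.05)(-0.10)] = 0.4550
  C_33 = (1.00)(0.70) − (-0.20)(-0.10) = 0.6800
det(I−A) = Σ_j (I−A)_1j·C_1j = (1.00)(0.4700) + (-0.20)(0.1250) + (-0.05)(0.0900) = 0.4405
adj(I−A) = Cᵀ =
  [ 0.4700   0.1700   0.1250]
  [ 0.1250   0.7950   0.4550]
  [ 0.0900   0.2200   0.6800]
(I − A)⁻¹ = adj(I−A) / det(I−A) ≈
  [   1.06697     0.38593     0.28377]
  [   0.28377     1.80477     1.03292]
  [   0.20431     0.49943     1.54370]
The output multiplier for sector j is the column-j sum of the Leontief inverse (I − A)⁻¹ = adj(I−A) / det(I−A).
Column 3 of adj(I−A): (0.1250, 0.4550, 0.6800); det(I−A) = 0.4405.
m_3 = (0.1250 + 0.4550 + 0.6800) / 0.4405 = 1.26 / 0.4405 ≈ 2.8604.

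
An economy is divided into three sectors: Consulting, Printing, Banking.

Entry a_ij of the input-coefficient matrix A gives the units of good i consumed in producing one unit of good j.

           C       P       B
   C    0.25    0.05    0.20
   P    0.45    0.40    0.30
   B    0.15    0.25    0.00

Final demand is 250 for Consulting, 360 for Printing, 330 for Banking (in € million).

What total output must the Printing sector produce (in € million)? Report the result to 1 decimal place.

x_P = 1482.2

I − A =
  [   0.75    -0.05    -0.20]
  [  -0.45     0.60    -0.30]
  [  -0.15    -0.25     1.00]
Cofactors of I−A, C_ij = (−1)^(i+j)·(minor ij) (rows/columns in the sector order above):
  C_11 = (0.60)(1.00) − (-0.30)(-0.25) = 0.5250
  C_12 = −[(-0.45)(1.00) − (-0.30)(-0.15)] = 0.4950
  C_13 = (-0.45)(-0.25) − (0.60)(-0.15) = 0.2025
  C_21 = −[(-0.05)(1.00) − (-0.20)(-0.25)] = 0.1000
  C_22 = (0.75)(1.00) − (-0.20)(-0.15) = 0.7200
  C_23 = −[(0.75)(-0.25) − (-0.05)(-0.15)] = 0.1950
  C_31 = (-0.05)(-0.30) − (-0.20)(0.60) = 0.1350
  C_32 = −[(0.75)(-0.30) − (-0.20)(-0.45)] = 0.3150
  C_33 = (0.75)(0.60) − (-0.05)(-0.45) = 0.4275
det(I−A) = Σ_j (I−A)_1j·C_1j = (0.75)(0.5250) + (-0.05)(0.4950) + (-0.20)(0.2025) = 0.3285
adj(I−A) = Cᵀ =
  [ 0.5250   0.1000   0.1350]
  [ 0.4950   0.7200   0.3150]
  [ 0.2025   0.1950   0.4275]
(I − A)⁻¹ = adj(I−A) / det(I−A) ≈
  [   1.5982     0.3044     0.4110]
  [   1.5068     2.1918     0.9589]
  [   0.6164     0.5936     1.3014]
x = (I − A)⁻¹ d = adj(I−A)·d / det(I−A), with det(I−A) = 0.3285:
  x_C = (0.5250·250 + 0.1000·360 + 0.1350·330) / 0.3285 = 211.80 / 0.3285 ≈ 644.7
  x_P = (0.4950·250 + 0.7200·360 + 0.3150·330) / 0.3285 = 486.90 / 0.3285 ≈ 1482.2
  x_B = (0.2025·250 + 0.1950·360 + 0.4275·330) / 0.3285 = 261.90 / 0.3285 ≈ 797.3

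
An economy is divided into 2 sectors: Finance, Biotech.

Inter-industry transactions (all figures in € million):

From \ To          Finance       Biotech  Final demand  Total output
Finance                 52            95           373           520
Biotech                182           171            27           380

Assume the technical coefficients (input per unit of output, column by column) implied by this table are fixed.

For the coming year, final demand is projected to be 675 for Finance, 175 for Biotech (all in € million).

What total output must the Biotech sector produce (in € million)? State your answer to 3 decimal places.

x_B = 966.258

Technical coefficients a_ij = z_ij / X_j:
  a_FF = 52/520 = 0.10, a_BF = 182/520 = 0.35
  a_FB = 95/380 = 0.25, a_BB = 171/380 = 0.45
I − A =
  [   0.90    -0.25]
  [  -0.35     0.55]
det(I−A) = (0.90)(0.55) − (-0.25)(-0.35) = 0.4075
adj(I−A) = [[0.55, 0.25], [0.35, 0.90]]
(I − A)⁻¹ = adj(I−A) / det(I−A) ≈
  [   1.3497     0.6135]
  [   0.8589     2.2086]
x = (I − A)⁻¹ d = adj(I−A)·d / det(I−A), with det(I−A) = 0.4075:
  x_F = (0.55·675 + 0.25·175) / 0.4075 = 415.00 / 0.4075 ≈ 1018.405
  x_B = (0.35·675 + 0.90·175) / 0.4075 = 393.75 / 0.4075 ≈ 966.258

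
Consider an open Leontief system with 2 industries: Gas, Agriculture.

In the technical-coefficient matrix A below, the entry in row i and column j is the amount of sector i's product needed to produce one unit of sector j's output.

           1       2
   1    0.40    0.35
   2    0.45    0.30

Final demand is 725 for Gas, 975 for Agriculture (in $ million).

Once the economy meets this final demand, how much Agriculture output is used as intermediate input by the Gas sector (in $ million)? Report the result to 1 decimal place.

z_21 = 1455.0

I − A =
  [   0.60    -0.35]
  [  -0.45     0.70]
det(I−A) = (0.60)(0.70) − (-0.35)(-0.45) = 0.2625
adj(I−A) = [[0.70, 0.35], [0.45, 0.60]]
(I − A)⁻¹ = adj(I−A) / det(I−A) ≈
  [   2.6667     1.3333]
  [   1.7143     2.2857]
First solve x = (I − A)⁻¹ d = adj(I−A)·d / det(I−A); in particular x_1 = (0.70·725 + 0.35·975) / 0.2625 = 848.75 / 0.2625 ≈ 3233.333.
Intermediate flow from 2 to 1: z_21 = a_21 · x_1 = 0.45 × 848.75 / 0.2625 = 381.9375 / 0.2625 = 1455.0.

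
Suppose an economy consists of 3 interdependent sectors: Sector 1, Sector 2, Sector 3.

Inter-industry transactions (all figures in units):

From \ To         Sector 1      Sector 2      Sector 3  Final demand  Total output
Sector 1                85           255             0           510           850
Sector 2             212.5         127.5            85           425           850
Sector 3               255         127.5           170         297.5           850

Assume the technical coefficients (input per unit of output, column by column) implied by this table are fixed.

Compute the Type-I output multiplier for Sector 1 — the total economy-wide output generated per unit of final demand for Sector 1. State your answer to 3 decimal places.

m_1 = 2.243

Technical coefficients a_ij = z_ij / X_j:
  a_11 = 85/850 = 0.10, a_21 = 212.5/850 = 0.25, a_31 = 255/850 = 0.30
  a_12 = 255/850 = 0.30, a_22 = 127.5/850 = 0.15, a_32 = 127.5/850 = 0.15
  a_13 = 0/850 = 0.00, a_23 = 85/850 = 0.10, a_33 = 170/850 = 0.20
I − A =
  [   0.90    -0.30     0.00]
  [  -0.25     0.85    -0.10]
  [  -0.30    -0.15     0.80]
Cofactors of I−A, C_ij = (−1)^(i+j)·(minor ij) (rows/columns in the sector order above):
  C_11 = (0.85)(0.80) − (-0.10)(-0.15) = 0.6650
  C_12 = −[(-0.25)(0.80) − (-0.10)(-0.30)] = 0.2300
  C_13 = (-0.25)(-0.15) − (0.85)(-0.30) = 0.2925
  C_21 = −[(-0.30)(0.80) − (0.00)(-0.15)] = 0.2400
  C_22 = (0.90)(0.80) − (0.00)(-0.30) = 0.7200
  C_23 = −[(0.90)(-0.15) − (-0.30)(-0.30)] = 0.2250
  C_31 = (-0.30)(-0.10) − (0.00)(0.85) = 0.0300
  C_32 = −[(0.90)(-0.10) − (0.00)(-0.25)] = 0.0900
  C_33 = (0.90)(0.85) − (-0.30)(-0.25) = 0.6900
det(I−A) = Σ_j (I−A)_1j·C_1j = (0.90)(0.6650) + (-0.30)(0.2300) + (0.00)(0.2925) = 0.5295
adj(I−A) = Cᵀ =
  [ 0.6650   0.2400   0.0300]
  [ 0.2300   0.7200   0.0900]
  [ 0.2925   0.2250   0.6900]
(I − A)⁻¹ = adj(I−A) / det(I−A) ≈
  [   1.2559     0.4533     0.0567]
  [   0.4344     1.3598     0.1700]
  [   0.5524     0.4249     1.3031]
The output multiplier for sector j is the column-j sum of the Leontief inverse (I − A)⁻¹ = adj(I−A) / det(I−A).
Column 1 of adj(I−A): (0.6650, 0.2300, 0.2925); det(I−A) = 0.5295.
m_1 = (0.6650 + 0.2300 + 0.2925) / 0.5295 = 1.1875 / 0.5295 ≈ 2.243.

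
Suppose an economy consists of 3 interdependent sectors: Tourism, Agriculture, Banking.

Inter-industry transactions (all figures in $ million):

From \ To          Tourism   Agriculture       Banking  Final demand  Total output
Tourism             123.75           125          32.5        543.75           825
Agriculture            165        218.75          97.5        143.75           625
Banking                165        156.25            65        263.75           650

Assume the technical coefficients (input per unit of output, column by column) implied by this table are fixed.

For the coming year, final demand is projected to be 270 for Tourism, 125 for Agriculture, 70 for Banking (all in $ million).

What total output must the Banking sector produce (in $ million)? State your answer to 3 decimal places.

x_3 = 280.030

Technical coefficients a_ij = z_ij / X_j:
  a_11 = 123.75/825 = 0.15, a_21 = 165/825 = 0.20, a_31 = 165/825 = 0.20
  a_12 = 125/625 = 0.20, a_22 = 218.75/625 = 0.35, a_32 = 156.25/625 = 0.25
  a_13 = 32.5/650 = 0.05, a_23 = 97.5/650 = 0.15, a_33 = 65/650 = 0.10
I − A =
  [   0.85    -0.20    -0.05]
  [  -0.20     0.65    -0.15]
  [  -0.20    -0.25     0.90]
Cofactors of I−A, C_ij = (−1)^(i+j)·(minor ij) (rows/columns in the sector order above):
  C_11 = (0.65)(0.90) − (-0.15)(-0.25) = 0.5475
  C_12 = −[(-0.20)(0.90) − (-0.15)(-0.20)] = 0.2100
  C_13 = (-0.20)(-0.25) − (0.65)(-0.20) = 0.1800
  C_21 = −[(-0.20)(0.90) − (-0.05)(-0.25)] = 0.1925
  C_22 = (0.85)(0.90) − (-0.05)(-0.20) = 0.7550
  C_23 = −[(0.85)(-0.25) − (-0.20)(-0.20)] = 0.2525
  C_31 = (-0.20)(-0.15) − (-0.05)(0.65) = 0.0625
  C_32 = −[(0.85)(-0.15) − (-0.05)(-0.20)] = 0.1375
  C_33 = (0.85)(0.65) − (-0.20)(-0.20) = 0.5125
det(I−A) = Σ_j (I−A)_1j·C_1j = (0.85)(0.5475) + (-0.20)(0.2100) + (-0.05)(0.1800) = 0.414375
adj(I−A) = Cᵀ =
  [ 0.5475   0.1925   0.0625]
  [ 0.2100   0.7550   0.1375]
  [ 0.1800   0.2525   0.5125]
(I − A)⁻¹ = adj(I−A) / det(I−A) ≈
  [   1.3213     0.4646     0.1508]
  [   0.5068     1.8220     0.3318]
  [   0.4344     0.6094     1.2368]
x = (I − A)⁻¹ d = adj(I−A)·d / det(I−A), with det(I−A) = 0.414375:
  x_1 = (0.5475·270 + 0.1925·125 + 0.0625·70) / 0.414375 = 176.2625 / 0.414375 ≈ 425.370
  x_2 = (0.2100·270 + 0.7550·125 + 0.1375·70) / 0.414375 = 160.70 / 0.414375 ≈ 387.813
  x_3 = (0.1800·270 + 0.2525·125 + 0.5125·70) / 0.414375 = 116.0375 / 0.414375 ≈ 280.030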